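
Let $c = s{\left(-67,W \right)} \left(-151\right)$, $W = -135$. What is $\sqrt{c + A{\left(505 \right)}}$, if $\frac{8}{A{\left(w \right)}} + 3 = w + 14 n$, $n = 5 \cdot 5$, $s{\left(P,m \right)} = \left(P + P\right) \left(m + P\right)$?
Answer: $\frac{i \sqrt{185435261466}}{213} \approx 2021.7 i$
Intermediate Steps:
$s{\left(P,m \right)} = 2 P \left(P + m\right)$
$n = 25$
$A{\left(w \right)} = \frac{8}{347 + w}$ ($A{\left(w \right)} = \frac{8}{-3 + \left(w + 14 \cdot 25\right)} = \frac{8}{-3 + \left(w + 350\right)} = \frac{8}{-3 + \left(350 + w\right)} = \frac{8}{347 + w}$)
$c = -4087268$ ($c = 2 \left(-67\right) \left(-67 - 135\right) \left(-151\right) = 2 \left(-67\right) \left(-202\right) \left(-151\right) = 27068 \left(-151\right) = -4087268$)
$\sqrt{c + A{\left(505 \right)}} = \sqrt{-4087268 + \frac{8}{347 + 505}} = \sqrt{-4087268 + \frac{8}{852}} = \sqrt{-4087268 + 8 \cdot \frac{1}{852}} = \sqrt{-4087268 + \frac{2}{213}} = \sqrt{- \frac{870588082}{213}} = \frac{i \sqrt{185435261466}}{213}$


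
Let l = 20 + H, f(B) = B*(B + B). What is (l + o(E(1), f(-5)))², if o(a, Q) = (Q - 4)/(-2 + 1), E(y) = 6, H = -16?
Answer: 1764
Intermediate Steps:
f(B) = 2*B² (f(B) = B*(2*B) = 2*B²)
l = 4 (l = 20 - 16 = 4)
o(a, Q) = 4 - Q (o(a, Q) = (-4 + Q)/(-1) = (-4 + Q)*(-1) = 4 - Q)
(l + o(E(1), f(-5)))² = (4 + (4 - 2*(-5)²))² = (4 + (4 - 2*25))² = (4 + (4 - 1*50))² = (4 + (4 - 50))² = (4 - 46)² = (-42)² = 1764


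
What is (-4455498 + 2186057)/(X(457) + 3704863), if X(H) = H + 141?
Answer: -2269441/3705461 ≈ -0.61246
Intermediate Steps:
X(H) = 141 + H
(-4455498 + 2186057)/(X(457) + 3704863) = (-4455498 + 2186057)/((141 + 457) + 3704863) = -2269441/(598 + 3704863) = -2269441/3705461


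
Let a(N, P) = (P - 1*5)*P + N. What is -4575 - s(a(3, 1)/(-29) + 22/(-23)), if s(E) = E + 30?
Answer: -3070920/667 ≈ -4604.1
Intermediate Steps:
a(N, P) = N + P*(-5 + P) (a(N, P) = (P - 5)*P + N = (-5 + P)*P + N = P*(-5 + P) + N = N + P*(-5 + P))
s(E) = 30 + E
-4575 - s(a(3, 1)/(-29) + 22/(-23)) = -4575 - (30 + ((3 + 1**2 - 5*1)/(-29) + 22/(-23))) = -4575 - (30 + ((3 + 1 - 5)*(-1/29) + 22*(-1/23))) = -4575 - (30 + (-1*(-1/29) - 22/23)) = -4575 - (30 + (1/29 - 22/23)) = -4575 - (30 - 615/667) = -4575 - 1*19395/667 = -4575 - 19395/667 = -3070920/667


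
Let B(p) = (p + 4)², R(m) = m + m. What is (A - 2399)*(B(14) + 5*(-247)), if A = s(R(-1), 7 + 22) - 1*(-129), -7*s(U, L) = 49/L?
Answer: 59977507/29 ≈ 2.0682e+6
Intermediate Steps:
R(m) = 2*m
s(U, L) = -7/L
A = 3734/29 (A = -7/(7 + 22) - 1*(-129) = -7/29 + 129 = 3734/29 ≈ 128.76)
B(p) = (4 + p)²
(A - 2399)*(B(14) + 5*(-247)) = (3734/29 - 2399)*((4 + 14)² + 5*(-247)) = -65837*(18² - 1235)/29 = -65837*(324 - 1235)/29 = -65837/29*(-911) = 59977507/29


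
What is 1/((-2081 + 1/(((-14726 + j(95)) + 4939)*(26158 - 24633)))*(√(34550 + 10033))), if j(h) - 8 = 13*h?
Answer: -4343200*√44583/402950034948461 ≈ -2.2758e-6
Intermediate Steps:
j(h) = 8 + 13*h
1/((-2081 + 1/(((-14726 + j(95)) + 4939)*(26158 - 24633)))*(√(34550 + 10033))) = 1/((-2081 + 1/(((-14726 + (8 + 13*95)) + 4939)*(26158 - 24633)))*(√(34550 + 10033))) = 1/((-2081 + 1/(((-14726 + (8 + 1235)) + 4939)*1525))*(√44583)) = (√44583/44583)/(-2081 + 1/(((-14726 + 1243) + 4939)*1525)) = (√44583/44583)/(-2081 + 1/((-13483 + 4939)*1525)) = (√44583/44583)/(-2081 + 1/(-8544*1525)) = (√44583/44583)/(-2081 + 1/(-13029600)) = (√44583/44583)/(-2081 - 1/13029600) = (√44583/44583)/(-27114597601/13029600) = -4343200*√44583/402950034948461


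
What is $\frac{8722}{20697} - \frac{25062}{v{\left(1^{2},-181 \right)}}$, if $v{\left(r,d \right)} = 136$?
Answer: $- \frac{258761011}{1407396} \approx -183.86$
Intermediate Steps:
$\frac{8722}{20697} - \frac{25062}{v{\left(1^{2},-181 \right)}} = \frac{8722}{20697} - \frac{25062}{136} = 8722 \cdot \frac{1}{20697} - \frac{12531}{68} = \frac{8722}{20697} - \frac{12531}{68} = - \frac{258761011}{1407396}$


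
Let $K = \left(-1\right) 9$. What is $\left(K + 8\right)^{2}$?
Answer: $1$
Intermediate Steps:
$K = -9$
$\left(K + 8\right)^{2} = \left(-9 + 8\right)^{2} = \left(-1\right)^{2} = 1$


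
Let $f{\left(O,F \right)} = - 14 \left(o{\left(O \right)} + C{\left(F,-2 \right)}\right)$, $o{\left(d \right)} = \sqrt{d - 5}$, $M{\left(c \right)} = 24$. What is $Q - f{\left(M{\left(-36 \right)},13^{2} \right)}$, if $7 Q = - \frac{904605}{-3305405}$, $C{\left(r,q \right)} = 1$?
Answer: $\frac{64966859}{4627567} + 14 \sqrt{19} \approx 75.064$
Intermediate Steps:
$o{\left(d \right)} = \sqrt{-5 + d}$
$Q = \frac{180921}{4627567}$ ($Q = \frac{\left(-904605\right) \frac{1}{-3305405}}{7} = \frac{\left(-904605\right) \left(- \frac{1}{3305405}\right)}{7} = \frac{1}{7} \cdot \frac{180921}{661081} = \frac{180921}{4627567} \approx 0.039096$)
$f{\left(O,F \right)} = -14 - 14 \sqrt{-5 + O}$ ($f{\left(O,F \right)} = - 14 \left(\sqrt{-5 + O} + 1\right) = - 14 \left(1 + \sqrt{-5 + O}\right) = -14 - 14 \sqrt{-5 + O}$)
$Q - f{\left(M{\left(-36 \right)},13^{2} \right)} = \frac{180921}{4627567} - \left(-14 - 14 \sqrt{-5 + 24}\right) = \frac{180921}{4627567} - \left(-14 - 14 \sqrt{19}\right) = \frac{180921}{4627567} + \left(14 + 14 \sqrt{19}\right) = \frac{64966859}{4627567} + 14 \sqrt{19}$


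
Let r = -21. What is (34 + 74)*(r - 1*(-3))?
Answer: -1944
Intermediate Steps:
(34 + 74)*(r - 1*(-3)) = (34 + 74)*(-21 - 1*(-3)) = 108*(-21 + 3) = 108*(-18) = -1944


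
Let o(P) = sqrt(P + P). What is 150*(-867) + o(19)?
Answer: -130050 + sqrt(38) ≈ -1.3004e+5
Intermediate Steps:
o(P) = sqrt(2)*sqrt(P) (o(P) = sqrt(2*P) = sqrt(2)*sqrt(P))
150*(-867) + o(19) = 150*(-867) + sqrt(2)*sqrt(19) = -130050 + sqrt(38)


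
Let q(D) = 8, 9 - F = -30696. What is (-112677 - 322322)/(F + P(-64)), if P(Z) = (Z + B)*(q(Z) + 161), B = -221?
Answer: 434999/17460 ≈ 24.914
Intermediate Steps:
F = 30705 (F = 9 - 1*(-30696) = 9 + 30696 = 30705)
P(Z) = -37349 + 169*Z (P(Z) = (Z - 221)*(8 + 161) = (-221 + Z)*169 = -37349 + 169*Z)
(-112677 - 322322)/(F + P(-64)) = (-112677 - 322322)/(30705 + (-37349 + 169*(-64))) = -434999/(30705 + (-37349 - 10816)) = -434999/(30705 - 48165) = -434999/(-17460) = -434999*(-1/17460) = 434999/17460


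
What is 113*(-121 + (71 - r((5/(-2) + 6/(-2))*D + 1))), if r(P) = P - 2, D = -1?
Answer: -12317/2 ≈ -6158.5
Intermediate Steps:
r(P) = -2 + P
113*(-121 + (71 - r((5/(-2) + 6/(-2))*D + 1))) = 113*(-121 + (71 - (-2 + ((5/(-2) + 6/(-2))*(-1) + 1)))) = 113*(-121 + (71 - (-2 + ((5*(-½) + 6*(-½))*(-1) + 1)))) = 113*(-121 + (71 - (-2 + ((-5/2 - 3)*(-1) + 1)))) = 113*(-121 + (71 - (-2 + (-11/2*(-1) + 1)))) = 113*(-121 + (71 - (-2 + (11/2 + 1)))) = 113*(-121 + (71 - (-2 + 13/2))) = 113*(-121 + (71 - 1*9/2)) = 113*(-121 + (71 - 9/2)) = 113*(-121 + 133/2) = 113*(-109/2) = -12317/2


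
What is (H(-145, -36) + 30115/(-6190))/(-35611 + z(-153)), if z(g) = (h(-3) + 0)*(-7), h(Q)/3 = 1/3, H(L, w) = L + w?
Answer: 230101/44095084 ≈ 0.0052183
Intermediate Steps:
h(Q) = 1 (h(Q) = 3/3 = 3*(1/3) = 1)
z(g) = -7 (z(g) = (1 + 0)*(-7) = 1*(-7) = -7)
(H(-145, -36) + 30115/(-6190))/(-35611 + z(-153)) = ((-145 - 36) + 30115/(-6190))/(-35611 - 7) = (-181 + 30115*(-1/6190))/(-35618) = (-181 - 6023/1238)*(-1/35618) = -230101/1238*(-1/35618) = 230101/44095084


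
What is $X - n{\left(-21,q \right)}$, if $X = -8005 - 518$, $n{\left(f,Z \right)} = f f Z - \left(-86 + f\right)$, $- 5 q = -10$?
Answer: $-9512$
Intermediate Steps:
$q = 2$ ($q = \left(- \frac{1}{5}\right) \left(-10\right) = 2$)
$n{\left(f,Z \right)} = 86 - f + Z f^{2}$ ($n{\left(f,Z \right)} = f^{2} Z - \left(-86 + f\right) = Z f^{2} - \left(-86 + f\right) = 86 - f + Z f^{2}$)
$X = -8523$ ($X = -8005 - 518 = -8523$)
$X - n{\left(-21,q \right)} = -8523 - \left(86 - -21 + 2 \left(-21\right)^{2}\right) = -8523 - \left(86 + 21 + 2 \cdot 441\right) = -8523 - \left(86 + 21 + 882\right) = -8523 - 989 = -9512$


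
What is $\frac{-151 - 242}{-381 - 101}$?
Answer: $\frac{393}{482} \approx 0.81535$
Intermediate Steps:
$\frac{-151 - 242}{-381 - 101} = - \frac{393}{-482} = \left(-393\right) \left(- \frac{1}{482}\right) = \frac{393}{482}$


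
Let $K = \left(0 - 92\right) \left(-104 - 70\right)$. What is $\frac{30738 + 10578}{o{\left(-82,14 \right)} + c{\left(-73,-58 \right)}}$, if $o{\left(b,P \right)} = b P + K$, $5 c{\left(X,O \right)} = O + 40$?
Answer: $\frac{103290}{37141} \approx 2.781$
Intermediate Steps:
$c{\left(X,O \right)} = 8 + \frac{O}{5}$ ($c{\left(X,O \right)} = \frac{O + 40}{5} = \frac{40 + O}{5} = 8 + \frac{O}{5}$)
$K = 16008$ ($K = \left(-92\right) \left(-174\right) = 16008$)
$o{\left(b,P \right)} = 16008 + P b$ ($o{\left(b,P \right)} = b P + 16008 = P b + 16008 = 16008 + P b$)
$\frac{30738 + 10578}{o{\left(-82,14 \right)} + c{\left(-73,-58 \right)}} = \frac{30738 + 10578}{\left(16008 + 14 \left(-82\right)\right) + \left(8 + \frac{1}{5} \left(-58\right)\right)} = \frac{41316}{\left(16008 - 1148\right) + \left(8 - \frac{58}{5}\right)} = \frac{41316}{14860 - \frac{18}{5}} = \frac{41316}{\frac{74282}{5}} = 41316 \cdot \frac{5}{74282} = \frac{103290}{37141}$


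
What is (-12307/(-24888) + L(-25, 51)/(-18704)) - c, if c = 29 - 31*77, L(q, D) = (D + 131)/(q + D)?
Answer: 19605199363/8312592 ≈ 2358.5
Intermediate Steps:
L(q, D) = (131 + D)/(D + q)
c = -2358 (c = 29 - 2387 = -2358)
(-12307/(-24888) + L(-25, 51)/(-18704)) - c = (-12307/(-24888) + ((131 + 51)/(51 - 25))/(-18704)) - 1*(-2358) = (-12307*(-1/24888) + (182/26)*(-1/18704)) + 2358 = (12307/24888 + ((1/26)*182)*(-1/18704)) + 2358 = (12307/24888 + 7*(-1/18704)) + 2358 = (12307/24888 - 1/2672) + 2358 = 4107427/8312592 + 2358 = 19605199363/8312592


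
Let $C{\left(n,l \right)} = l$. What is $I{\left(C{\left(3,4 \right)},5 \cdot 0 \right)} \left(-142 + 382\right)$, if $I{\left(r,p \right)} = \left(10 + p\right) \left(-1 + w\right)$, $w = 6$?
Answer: $12000$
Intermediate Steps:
$I{\left(r,p \right)} = 50 + 5 p$ ($I{\left(r,p \right)} = \left(10 + p\right) \left(-1 + 6\right) = \left(10 + p\right) 5 = 50 + 5 p$)
$I{\left(C{\left(3,4 \right)},5 \cdot 0 \right)} \left(-142 + 382\right) = \left(50 + 5 \cdot 5 \cdot 0\right) \left(-142 + 382\right) = \left(50 + 5 \cdot 0\right) 240 = \left(50 + 0\right) 240 = 50 \cdot 240 = 12000$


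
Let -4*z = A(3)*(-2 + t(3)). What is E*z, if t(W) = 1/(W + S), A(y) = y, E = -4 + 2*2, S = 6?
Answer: 0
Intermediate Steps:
E = 0 (E = -4 + 4 = 0)
t(W) = 1/(6 + W) (t(W) = 1/(W + 6) = 1/(6 + W))
z = 17/12 (z = -3*(-2 + 1/(6 + 3))/4 = -3*(-2 + 1/9)/4 = -3*(-2 + ⅑)/4 = -3*(-17)/(4*9) = -¼*(-17/3) = 17/12 ≈ 1.4167)
E*z = 0*(17/12) = 0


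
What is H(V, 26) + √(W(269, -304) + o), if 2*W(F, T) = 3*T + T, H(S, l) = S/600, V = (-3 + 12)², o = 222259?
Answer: 27/200 + 23*√419 ≈ 470.93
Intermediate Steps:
V = 81 (V = 9² = 81)
H(S, l) = S/600 (H(S, l) = S*(1/600) = S/600)
W(F, T) = 2*T (W(F, T) = (3*T + T)/2 = (4*T)/2 = 2*T)
H(V, 26) + √(W(269, -304) + o) = (1/600)*81 + √(2*(-304) + 222259) = 27/200 + √(-608 + 222259) = 27/200 + √221651 = 27/200 + 23*√419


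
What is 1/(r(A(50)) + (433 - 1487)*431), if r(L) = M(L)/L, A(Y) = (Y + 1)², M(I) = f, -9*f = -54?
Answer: -867/393855556 ≈ -2.2013e-6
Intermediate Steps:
f = 6 (f = -⅑*(-54) = 6)
M(I) = 6
A(Y) = (1 + Y)²
r(L) = 6/L
1/(r(A(50)) + (433 - 1487)*431) = 1/(6/((1 + 50)²) + (433 - 1487)*431) = 1/(6/(51²) - 1054*431) = 1/(6/2601 - 454274) = 1/(6*(1/2601) - 454274) = 1/(2/867 - 454274) = 1/(-393855556/867) = -867/393855556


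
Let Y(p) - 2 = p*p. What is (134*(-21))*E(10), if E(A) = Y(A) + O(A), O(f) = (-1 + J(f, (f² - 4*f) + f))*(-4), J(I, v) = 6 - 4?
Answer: -275772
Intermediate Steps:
J(I, v) = 2
Y(p) = 2 + p² (Y(p) = 2 + p*p = 2 + p²)
O(f) = -4 (O(f) = (-1 + 2)*(-4) = 1*(-4) = -4)
E(A) = -2 + A² (E(A) = (2 + A²) - 4 = -2 + A²)
(134*(-21))*E(10) = (134*(-21))*(-2 + 10²) = -2814*(-2 + 100) = -2814*98 = -275772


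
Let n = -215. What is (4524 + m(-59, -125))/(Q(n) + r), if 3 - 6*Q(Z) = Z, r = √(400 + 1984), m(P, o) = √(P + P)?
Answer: -1479348/9575 + 162864*√149/9575 - 327*I*√118/9575 + 36*I*√17582/9575 ≈ 53.124 + 0.12756*I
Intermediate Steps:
m(P, o) = √2*√P (m(P, o) = √(2*P) = √2*√P)
r = 4*√149 (r = √2384 = 4*√149 ≈ 48.826)
Q(Z) = ½ - Z/6
(4524 + m(-59, -125))/(Q(n) + r) = (4524 + √2*√(-59))/((½ - ⅙*(-215)) + 4*√149) = (4524 + √2*(I*√59))/((½ + 215/6) + 4*√149) = (4524 + I*√118)/(109/3 + 4*√149)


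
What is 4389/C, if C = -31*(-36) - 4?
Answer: 4389/1112 ≈ 3.9469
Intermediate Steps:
C = 1112 (C = 1116 - 4 = 1112)
4389/C = 4389/1112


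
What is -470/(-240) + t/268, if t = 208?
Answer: 4397/1608 ≈ 2.7345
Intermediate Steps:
-470/(-240) + t/268 = -470/(-240) + 208/268 = -470*(-1/240) + 208*(1/268) = 47/24 + 52/67 = 4397/1608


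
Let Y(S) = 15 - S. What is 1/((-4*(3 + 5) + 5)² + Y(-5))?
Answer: 1/749 ≈ 0.0013351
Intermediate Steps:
1/((-4*(3 + 5) + 5)² + Y(-5)) = 1/((-4*(3 + 5) + 5)² + (15 - 1*(-5))) = 1/((-4*8 + 5)² + (15 + 5)) = 1/((-32 + 5)² + 20) = 1/((-27)² + 20) = 1/(729 + 20) = 1/749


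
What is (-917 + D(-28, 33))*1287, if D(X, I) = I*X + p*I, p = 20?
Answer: -1519947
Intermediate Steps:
D(X, I) = 20*I + I*X (D(X, I) = I*X + 20*I = 20*I + I*X)
(-917 + D(-28, 33))*1287 = (-917 + 33*(20 - 28))*1287 = (-917 + 33*(-8))*1287 = (-917 - 264)*1287 = -1181*1287 = -1519947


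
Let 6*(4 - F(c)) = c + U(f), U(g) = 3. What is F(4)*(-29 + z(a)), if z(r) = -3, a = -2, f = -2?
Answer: -272/3 ≈ -90.667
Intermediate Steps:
F(c) = 7/2 - c/6 (F(c) = 4 - (c + 3)/6 = 4 - (3 + c)/6 = 4 + (-1/2 - c/6) = 7/2 - c/6)
F(4)*(-29 + z(a)) = (7/2 - 1/6*4)*(-29 - 3) = (7/2 - 2/3)*(-32) = (17/6)*(-32) = -272/3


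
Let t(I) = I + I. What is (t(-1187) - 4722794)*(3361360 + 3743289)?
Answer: -33570660106032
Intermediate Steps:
t(I) = 2*I
(t(-1187) - 4722794)*(3361360 + 3743289) = (2*(-1187) - 4722794)*(3361360 + 3743289) = (-2374 - 4722794)*7104649 = -4725168*7104649 = -33570660106032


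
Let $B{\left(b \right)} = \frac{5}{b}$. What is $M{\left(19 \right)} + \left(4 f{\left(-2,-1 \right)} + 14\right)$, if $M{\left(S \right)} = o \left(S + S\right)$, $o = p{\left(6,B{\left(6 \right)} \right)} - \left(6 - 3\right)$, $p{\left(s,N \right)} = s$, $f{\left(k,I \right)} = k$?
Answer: $120$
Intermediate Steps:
$o = 3$ ($o = 6 - \left(6 - 3\right) = 6 - 3 = 3$)
$M{\left(S \right)} = 6 S$ ($M{\left(S \right)} = 3 \left(S + S\right) = 3 \cdot 2 S = 6 S$)
$M{\left(19 \right)} + \left(4 f{\left(-2,-1 \right)} + 14\right) = 6 \cdot 19 + \left(4 \left(-2\right) + 14\right) = 114 + \left(-8 + 14\right) = 114 + 6 = 120$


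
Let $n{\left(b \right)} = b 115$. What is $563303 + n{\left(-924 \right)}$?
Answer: $457043$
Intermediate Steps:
$n{\left(b \right)} = 115 b$
$563303 + n{\left(-924 \right)} = 563303 + 115 \left(-924\right) = 563303 - 106260 = 457043$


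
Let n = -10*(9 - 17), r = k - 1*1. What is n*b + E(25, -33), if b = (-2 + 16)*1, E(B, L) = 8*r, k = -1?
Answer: 1104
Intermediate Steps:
r = -2 (r = -1 - 1*1 = -1 - 1 = -2)
E(B, L) = -16 (E(B, L) = 8*(-2) = -16)
n = 80 (n = -10*(-8) = 80)
b = 14 (b = 14*1 = 14)
n*b + E(25, -33) = 80*14 - 16 = 1120 - 16 = 1104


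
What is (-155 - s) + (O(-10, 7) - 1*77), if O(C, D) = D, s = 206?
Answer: -431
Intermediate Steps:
(-155 - s) + (O(-10, 7) - 1*77) = (-155 - 1*206) + (7 - 1*77) = (-155 - 206) + (7 - 77) = -361 - 70 = -431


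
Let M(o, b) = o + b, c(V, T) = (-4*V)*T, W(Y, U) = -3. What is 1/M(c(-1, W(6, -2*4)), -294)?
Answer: -1/306 ≈ -0.0032680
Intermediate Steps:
c(V, T) = -4*T*V
M(o, b) = b + o
1/M(c(-1, W(6, -2*4)), -294) = 1/(-294 - 4*(-3)*(-1)) = 1/(-294 - 12) = 1/(-306) = -1/306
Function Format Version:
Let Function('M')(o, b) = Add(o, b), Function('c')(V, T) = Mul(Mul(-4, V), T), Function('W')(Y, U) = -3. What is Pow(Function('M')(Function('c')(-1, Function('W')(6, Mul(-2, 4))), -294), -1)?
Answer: Rational(-1, 306) ≈ -0.0032680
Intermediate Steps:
Function('c')(V, T) = Mul(-4, T, V)
Function('M')(o, b) = Add(b, o)
Pow(Function('M')(Function('c')(-1, Function('W')(6, Mul(-2, 4))), -294), -1) = Pow(Add(-294, Mul(-4, -3, -1)), -1) = Pow(Add(-294, -12), -1) = Pow(-306, -1) = Rational(-1, 306)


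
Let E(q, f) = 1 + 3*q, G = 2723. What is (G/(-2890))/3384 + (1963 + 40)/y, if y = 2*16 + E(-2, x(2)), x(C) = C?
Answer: 2176531751/29339280 ≈ 74.185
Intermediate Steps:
y = 27 (y = 2*16 + (1 + 3*(-2)) = 32 + (1 - 6) = 32 - 5 = 27)
(G/(-2890))/3384 + (1963 + 40)/y = (2723/(-2890))/3384 + (1963 + 40)/27 = (2723*(-1/2890))*(1/3384) + 2003*(1/27) = -2723/2890*1/3384 + 2003/27 = -2723/9779760 + 2003/27 = 2176531751/29339280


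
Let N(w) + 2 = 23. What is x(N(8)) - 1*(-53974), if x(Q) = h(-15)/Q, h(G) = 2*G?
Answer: 377808/7 ≈ 53973.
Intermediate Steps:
N(w) = 21 (N(w) = -2 + 23 = 21)
x(Q) = -30/Q (x(Q) = (2*(-15))/Q = -30/Q)
x(N(8)) - 1*(-53974) = -30/21 - 1*(-53974) = -30*1/21 + 53974 = -10/7 + 53974 = 377808/7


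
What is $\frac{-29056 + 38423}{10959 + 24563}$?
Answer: $\frac{9367}{35522} \approx 0.2637$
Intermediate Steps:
$\frac{-29056 + 38423}{10959 + 24563} = \frac{9367}{35522}$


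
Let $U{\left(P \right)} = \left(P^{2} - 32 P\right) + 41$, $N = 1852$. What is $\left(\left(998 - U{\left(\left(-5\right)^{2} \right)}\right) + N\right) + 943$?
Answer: $3927$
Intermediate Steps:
$U{\left(P \right)} = 41 + P^{2} - 32 P$
$\left(\left(998 - U{\left(\left(-5\right)^{2} \right)}\right) + N\right) + 943 = \left(\left(998 - \left(41 + \left(\left(-5\right)^{2}\right)^{2} - 32 \left(-5\right)^{2}\right)\right) + 1852\right) + 943 = \left(\left(998 - \left(41 + 25^{2} - 800\right)\right) + 1852\right) + 943 = \left(\left(998 - \left(41 + 625 - 800\right)\right) + 1852\right) + 943 = \left(\left(998 - -134\right) + 1852\right) + 943 = \left(\left(998 + 134\right) + 1852\right) + 943 = \left(1132 + 1852\right) + 943 = 2984 + 943 = 3927$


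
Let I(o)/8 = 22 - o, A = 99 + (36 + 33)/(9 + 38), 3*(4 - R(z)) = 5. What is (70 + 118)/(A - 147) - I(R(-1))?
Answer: -352924/2187 ≈ -161.37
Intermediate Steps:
R(z) = 7/3 (R(z) = 4 - ⅓*5 = 4 - 5/3 = 7/3)
A = 4722/47 (A = 99 + 69/47 = 4722/47 ≈ 100.47)
I(o) = 176 - 8*o (I(o) = 8*(22 - o) = 176 - 8*o)
(70 + 118)/(A - 147) - I(R(-1)) = (70 + 118)/(4722/47 - 147) - (176 - 8*7/3) = 188/(-2187/47) - (176 - 56/3) = 188*(-47/2187) - 1*472/3 = -8836/2187 - 472/3 = -352924/2187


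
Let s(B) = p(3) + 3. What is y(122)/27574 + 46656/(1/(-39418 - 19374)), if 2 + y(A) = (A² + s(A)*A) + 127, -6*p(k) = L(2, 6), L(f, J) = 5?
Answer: -113453204447362/41361 ≈ -2.7430e+9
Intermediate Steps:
p(k) = -⅚ (p(k) = -⅙*5 = -⅚)
s(B) = 13/6 (s(B) = -⅚ + 3 = 13/6)
y(A) = 125 + A² + 13*A/6 (y(A) = -2 + ((A² + 13*A/6) + 127) = -2 + (127 + A² + 13*A/6) = 125 + A² + 13*A/6)
y(122)/27574 + 46656/(1/(-39418 - 19374)) = (125 + 122² + (13/6)*122)/27574 + 46656/(1/(-39418 - 19374)) = (125 + 14884 + 793/3)*(1/27574) + 46656/(1/(-58792)) = (45820/3)*(1/27574) + 46656/(-1/58792) = 22910/41361 + 46656*(-58792) = 22910/41361 - 2742999552 = -113453204447362/41361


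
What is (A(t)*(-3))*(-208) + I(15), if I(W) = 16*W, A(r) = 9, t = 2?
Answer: 5856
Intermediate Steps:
(A(t)*(-3))*(-208) + I(15) = (9*(-3))*(-208) + 16*15 = -27*(-208) + 240 = 5616 + 240 = 5856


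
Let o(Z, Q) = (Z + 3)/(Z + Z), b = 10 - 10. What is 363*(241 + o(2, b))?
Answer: 351747/4 ≈ 87937.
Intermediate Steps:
b = 0
o(Z, Q) = (3 + Z)/(2*Z) (o(Z, Q) = (3 + Z)/((2*Z)) = (3 + Z)*(1/(2*Z)) = (3 + Z)/(2*Z))
363*(241 + o(2, b)) = 363*(241 + (½)*(3 + 2)/2) = 363*(241 + (½)*(½)*5) = 363*(241 + 5/4) = 363*(969/4) = 351747/4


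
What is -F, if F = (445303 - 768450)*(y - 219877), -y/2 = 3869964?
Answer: -2572187106335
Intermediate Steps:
y = -7739928 (y = -2*3869964 = -7739928)
F = 2572187106335 (F = (445303 - 768450)*(-7739928 - 219877) = -323147*(-7959805) = 2572187106335)
-F = -1*2572187106335 = -2572187106335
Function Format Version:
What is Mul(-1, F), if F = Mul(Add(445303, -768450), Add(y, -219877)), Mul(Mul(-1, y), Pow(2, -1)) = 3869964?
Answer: -2572187106335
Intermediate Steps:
y = -7739928 (y = Mul(-2, 3869964) = -7739928)
F = 2572187106335 (F = Mul(Add(445303, -768450), Add(-7739928, -219877)) = Mul(-323147, -7959805) = 2572187106335)
Mul(-1, F) = Mul(-1, 2572187106335) = -2572187106335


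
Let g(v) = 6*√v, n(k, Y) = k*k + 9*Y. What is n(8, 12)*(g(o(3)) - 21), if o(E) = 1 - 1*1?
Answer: -3612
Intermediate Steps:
n(k, Y) = k² + 9*Y
o(E) = 0 (o(E) = 1 - 1 = 0)
n(8, 12)*(g(o(3)) - 21) = (8² + 9*12)*(6*√0 - 21) = (64 + 108)*(6*0 - 21) = 172*(0 - 21) = 172*(-21) = -3612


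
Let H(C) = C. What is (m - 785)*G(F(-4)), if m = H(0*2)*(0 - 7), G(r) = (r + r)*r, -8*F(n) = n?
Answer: -785/2 ≈ -392.50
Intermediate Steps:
F(n) = -n/8
G(r) = 2*r**2 (G(r) = (2*r)*r = 2*r**2)
m = 0 (m = (0*2)*(0 - 7) = 0*(-7) = 0)
(m - 785)*G(F(-4)) = (0 - 785)*(2*(-1/8*(-4))**2) = -1570*(1/2)**2 = -1570/4 = -785*1/2 = -785/2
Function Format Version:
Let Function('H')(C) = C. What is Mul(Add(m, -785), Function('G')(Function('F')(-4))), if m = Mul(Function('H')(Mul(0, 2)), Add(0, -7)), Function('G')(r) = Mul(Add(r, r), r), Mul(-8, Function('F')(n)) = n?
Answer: Rational(-785, 2) ≈ -392.50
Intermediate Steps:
Function('F')(n) = Mul(Rational(-1, 8), n)
Function('G')(r) = Mul(2, Pow(r, 2)) (Function('G')(r) = Mul(Mul(2, r), r) = Mul(2, Pow(r, 2)))
m = 0 (m = Mul(Mul(0, 2), Add(0, -7)) = Mul(0, -7) = 0)
Mul(Add(m, -785), Function('G')(Function('F')(-4))) = Mul(Add(0, -785), Mul(2, Pow(Mul(Rational(-1, 8), -4), 2))) = Mul(-785, Mul(2, Pow(Rational(1, 2), 2))) = Mul(-785, Mul(2, Rational(1, 4))) = Mul(-785, Rational(1, 2)) = Rational(-785, 2)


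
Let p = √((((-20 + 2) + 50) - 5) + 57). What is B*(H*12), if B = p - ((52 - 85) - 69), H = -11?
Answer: -13464 - 264*√21 ≈ -14674.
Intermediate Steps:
p = 2*√21 (p = √(((-18 + 50) - 5) + 57) = √((32 - 5) + 57) = √(27 + 57) = √84 = 2*√21 ≈ 9.1651)
B = 102 + 2*√21 (B = 2*√21 - ((52 - 85) - 69) = 2*√21 - (-33 - 69) = 2*√21 - 1*(-102) = 2*√21 + 102 = 102 + 2*√21 ≈ 111.17)
B*(H*12) = (102 + 2*√21)*(-11*12) = (102 + 2*√21)*(-132) = -13464 - 264*√21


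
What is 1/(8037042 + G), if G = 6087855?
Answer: 1/14124897 ≈ 7.0797e-8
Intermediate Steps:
1/(8037042 + G) = 1/(8037042 + 6087855) = 1/14124897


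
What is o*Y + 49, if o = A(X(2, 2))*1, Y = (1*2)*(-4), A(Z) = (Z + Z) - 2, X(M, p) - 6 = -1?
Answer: -15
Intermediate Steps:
X(M, p) = 5 (X(M, p) = 6 - 1 = 5)
A(Z) = -2 + 2*Z (A(Z) = 2*Z - 2 = -2 + 2*Z)
Y = -8 (Y = 2*(-4) = -8)
o = 8 (o = (-2 + 2*5)*1 = (-2 + 10)*1 = 8*1 = 8)
o*Y + 49 = 8*(-8) + 49 = -64 + 49 = -15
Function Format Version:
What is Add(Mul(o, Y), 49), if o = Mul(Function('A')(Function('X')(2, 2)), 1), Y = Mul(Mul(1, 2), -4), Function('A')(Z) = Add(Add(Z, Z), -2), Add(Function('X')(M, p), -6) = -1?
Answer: -15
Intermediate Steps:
Function('X')(M, p) = 5 (Function('X')(M, p) = Add(6, -1) = 5)
Function('A')(Z) = Add(-2, Mul(2, Z)) (Function('A')(Z) = Add(Mul(2, Z), -2) = Add(-2, Mul(2, Z)))
Y = -8 (Y = Mul(2, -4) = -8)
o = 8 (o = Mul(Add(-2, Mul(2, 5)), 1) = Mul(Add(-2, 10), 1) = Mul(8, 1) = 8)
Add(Mul(o, Y), 49) = Add(Mul(8, -8), 49) = Add(-64, 49) = -15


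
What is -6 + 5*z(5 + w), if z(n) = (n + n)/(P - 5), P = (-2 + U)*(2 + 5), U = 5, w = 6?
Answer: 7/8 ≈ 0.87500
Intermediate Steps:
P = 21 (P = (-2 + 5)*(2 + 5) = 3*7 = 21)
z(n) = n/8 (z(n) = (n + n)/(21 - 5) = (2*n)/16 = (2*n)*(1/16) = n/8)
-6 + 5*z(5 + w) = -6 + 5*((5 + 6)/8) = -6 + 5*((⅛)*11) = -6 + 5*(11/8) = -6 + 55/8 = 7/8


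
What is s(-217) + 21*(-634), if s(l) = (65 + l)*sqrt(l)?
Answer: -13314 - 152*I*sqrt(217) ≈ -13314.0 - 2239.1*I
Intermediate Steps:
s(l) = sqrt(l)*(65 + l)
s(-217) + 21*(-634) = sqrt(-217)*(65 - 217) + 21*(-634) = (I*sqrt(217))*(-152) - 13314 = -152*I*sqrt(217) - 13314 = -13314 - 152*I*sqrt(217)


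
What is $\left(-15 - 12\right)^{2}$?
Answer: $729$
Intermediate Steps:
$\left(-15 - 12\right)^{2} = \left(-27\right)^{2} = 729$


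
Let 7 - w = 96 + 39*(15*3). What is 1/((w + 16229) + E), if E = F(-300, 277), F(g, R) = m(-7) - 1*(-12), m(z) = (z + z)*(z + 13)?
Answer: 1/14313 ≈ 6.9867e-5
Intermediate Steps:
w = -1844 (w = 7 - (96 + 39*(15*3)) = 7 - (96 + 39*45) = 7 - (96 + 1755) = 7 - 1*1851 = 7 - 1851 = -1844)
m(z) = 2*z*(13 + z) (m(z) = (2*z)*(13 + z) = 2*z*(13 + z))
F(g, R) = -72 (F(g, R) = 2*(-7)*(13 - 7) - 1*(-12) = 2*(-7)*6 + 12 = -84 + 12 = -72)
E = -72
1/((w + 16229) + E) = 1/((-1844 + 16229) - 72) = 1/(14385 - 72) = 1/14313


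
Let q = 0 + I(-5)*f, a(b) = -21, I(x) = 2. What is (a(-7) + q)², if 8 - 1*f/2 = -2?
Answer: 361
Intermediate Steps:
f = 20 (f = 16 - 2*(-2) = 16 + 4 = 20)
q = 40 (q = 0 + 2*20 = 0 + 40 = 40)
(a(-7) + q)² = (-21 + 40)² = 19² = 361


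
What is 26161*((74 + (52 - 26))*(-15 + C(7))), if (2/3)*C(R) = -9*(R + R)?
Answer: -533684400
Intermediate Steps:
C(R) = -27*R (C(R) = 3*(-9*(R + R))/2 = 3*(-18*R)/2 = -27*R)
26161*((74 + (52 - 26))*(-15 + C(7))) = 26161*((74 + (52 - 26))*(-15 - 27*7)) = 26161*((74 + 26)*(-15 - 189)) = 26161*(100*(-204)) = 26161*(-20400) = -533684400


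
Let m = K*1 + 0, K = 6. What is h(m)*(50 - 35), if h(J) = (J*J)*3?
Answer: 1620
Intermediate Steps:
m = 6 (m = 6*1 + 0 = 6 + 0 = 6)
h(J) = 3*J² (h(J) = J²*3 = 3*J²)
h(m)*(50 - 35) = (3*6²)*(50 - 35) = (3*36)*15 = 108*15 = 1620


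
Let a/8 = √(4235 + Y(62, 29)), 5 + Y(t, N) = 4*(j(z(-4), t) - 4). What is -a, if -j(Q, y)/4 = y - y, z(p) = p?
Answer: -56*√86 ≈ -519.32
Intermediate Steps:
j(Q, y) = 0 (j(Q, y) = -4*(y - y) = -4*0 = 0)
Y(t, N) = -21 (Y(t, N) = -5 + 4*(0 - 4) = -5 + 4*(-4) = -5 - 16 = -21)
a = 56*√86 (a = 8*√(4235 - 21) = 8*√4214 = 8*(7*√86) = 56*√86 ≈ 519.32)
-a = -56*√86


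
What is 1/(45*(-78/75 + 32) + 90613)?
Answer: 5/460031 ≈ 1.0869e-5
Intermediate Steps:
1/(45*(-78/75 + 32) + 90613) = 1/(45*(-78*1/75 + 32) + 90613) = 1/(45*(-26/25 + 32) + 90613) = 1/(45*(774/25) + 90613) = 1/(6966/5 + 90613) = 1/(460031/5) = 5/460031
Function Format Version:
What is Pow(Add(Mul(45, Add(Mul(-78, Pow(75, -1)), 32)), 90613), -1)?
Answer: Rational(5, 460031) ≈ 1.0869e-5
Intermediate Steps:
Pow(Add(Mul(45, Add(Mul(-78, Pow(75, -1)), 32)), 90613), -1) = Pow(Add(Mul(45, Add(Mul(-78, Rational(1, 75)), 32)), 90613), -1) = Pow(Add(Mul(45, Add(Rational(-26, 25), 32)), 90613), -1) = Pow(Add(Mul(45, Rational(774, 25)), 90613), -1) = Pow(Add(Rational(6966, 5), 90613), -1) = Pow(Rational(460031, 5), -1) = Rational(5, 460031)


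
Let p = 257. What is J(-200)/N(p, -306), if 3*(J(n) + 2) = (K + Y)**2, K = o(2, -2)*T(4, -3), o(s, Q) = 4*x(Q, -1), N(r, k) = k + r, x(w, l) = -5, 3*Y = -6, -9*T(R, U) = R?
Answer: -3358/11907 ≈ -0.28202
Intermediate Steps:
T(R, U) = -R/9
Y = -2 (Y = (1/3)*(-6) = -2)
o(s, Q) = -20 (o(s, Q) = 4*(-5) = -20)
K = 80/9 (K = -(-20)*4/9 = -20*(-4/9) = 80/9 ≈ 8.8889)
J(n) = 3358/243 (J(n) = -2 + (80/9 - 2)**2/3 = -2 + (62/9)**2/3 = -2 + (1/3)*(3844/81) = -2 + 3844/243 = 3358/243)
J(-200)/N(p, -306) = 3358/(243*(-306 + 257)) = (3358/243)/(-49) = (3358/243)*(-1/49) = -3358/11907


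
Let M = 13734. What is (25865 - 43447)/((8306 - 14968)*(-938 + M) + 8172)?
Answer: 8791/42619390 ≈ 0.00020627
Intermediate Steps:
(25865 - 43447)/((8306 - 14968)*(-938 + M) + 8172) = (25865 - 43447)/((8306 - 14968)*(-938 + 13734) + 8172) = -17582/(-6662*12796 + 8172) = -17582/(-85246952 + 8172) = -17582/(-85238780) = -17582*(-1/85238780) = 8791/42619390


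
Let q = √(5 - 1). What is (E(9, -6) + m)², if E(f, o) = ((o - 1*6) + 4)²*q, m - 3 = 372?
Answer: 253009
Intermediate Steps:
m = 375 (m = 3 + 372 = 375)
q = 2 (q = √4 = 2)
E(f, o) = 2*(-2 + o)² (E(f, o) = ((o - 1*6) + 4)²*2 = ((o - 6) + 4)²*2 = ((-6 + o) + 4)²*2 = (-2 + o)²*2 = 2*(-2 + o)²)
(E(9, -6) + m)² = (2*(-2 - 6)² + 375)² = (2*(-8)² + 375)² = (2*64 + 375)² = (128 + 375)² = 503² = 253009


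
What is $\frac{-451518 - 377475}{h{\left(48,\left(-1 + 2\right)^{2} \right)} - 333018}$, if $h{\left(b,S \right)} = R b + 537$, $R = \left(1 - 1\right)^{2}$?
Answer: $\frac{276331}{110827} \approx 2.4934$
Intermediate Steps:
$R = 0$ ($R = 0^{2} = 0$)
$h{\left(b,S \right)} = 537$ ($h{\left(b,S \right)} = 0 b + 537 = 0 + 537 = 537$)
$\frac{-451518 - 377475}{h{\left(48,\left(-1 + 2\right)^{2} \right)} - 333018} = \frac{-451518 - 377475}{537 - 333018} = - \frac{828993}{-332481} = \left(-828993\right) \left(- \frac{1}{332481}\right) = \frac{276331}{110827}$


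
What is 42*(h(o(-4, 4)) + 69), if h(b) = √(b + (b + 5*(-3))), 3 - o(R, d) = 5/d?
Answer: 2898 + 21*I*√46 ≈ 2898.0 + 142.43*I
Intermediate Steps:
o(R, d) = 3 - 5/d
h(b) = √(-15 + 2*b) (h(b) = √(b + (b - 15)) = √(b + (-15 + b)) = √(-15 + 2*b))
42*(h(o(-4, 4)) + 69) = 42*(√(-15 + 2*(3 - 5/4)) + 69) = 42*(√(-15 + 2*(7/4)) + 69) = 42*(√(-15 + 7/2) + 69) = 42*(√(-23/2) + 69) = 42*(I*√46/2 + 69) = 42*(69 + I*√46/2) = 2898 + 21*I*√46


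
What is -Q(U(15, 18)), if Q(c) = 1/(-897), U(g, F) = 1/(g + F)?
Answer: 1/897 ≈ 0.0011148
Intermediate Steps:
U(g, F) = 1/(F + g)
Q(c) = -1/897
-Q(U(15, 18)) = -1*(-1/897) = 1/897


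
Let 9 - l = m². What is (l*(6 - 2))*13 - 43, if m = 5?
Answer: -875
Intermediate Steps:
l = -16 (l = 9 - 1*5² = 9 - 1*25 = 9 - 25 = -16)
(l*(6 - 2))*13 - 43 = -16*(6 - 2)*13 - 43 = -16*4*13 - 43 = -64*13 - 43 = -832 - 43 = -875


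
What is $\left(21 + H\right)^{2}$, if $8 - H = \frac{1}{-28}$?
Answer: $\frac{660969}{784} \approx 843.07$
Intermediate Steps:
$H = \frac{225}{28}$ ($H = 8 - \frac{1}{-28} = 8 - - \frac{1}{28} = 8 + \frac{1}{28} = \frac{225}{28} \approx 8.0357$)
$\left(21 + H\right)^{2} = \left(21 + \frac{225}{28}\right)^{2} = \left(\frac{813}{28}\right)^{2} = \frac{660969}{784}$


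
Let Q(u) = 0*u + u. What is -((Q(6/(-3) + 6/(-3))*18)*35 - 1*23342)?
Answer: 25862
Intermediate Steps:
Q(u) = u (Q(u) = 0 + u = u)
-((Q(6/(-3) + 6/(-3))*18)*35 - 1*23342) = -(((6/(-3) + 6/(-3))*18)*35 - 1*23342) = -(((6*(-⅓) + 6*(-⅓))*18)*35 - 23342) = -(((-2 - 2)*18)*35 - 23342) = -(-4*18*35 - 23342) = -(-72*35 - 23342) = -(-2520 - 23342) = -1*(-25862) = 25862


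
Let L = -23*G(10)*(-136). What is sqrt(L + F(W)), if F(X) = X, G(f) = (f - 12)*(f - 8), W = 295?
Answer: I*sqrt(12217) ≈ 110.53*I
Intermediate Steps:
G(f) = (-12 + f)*(-8 + f)
L = -12512 (L = -23*(96 + 10**2 - 20*10)*(-136) = -23*(96 + 100 - 200)*(-136) = -(-92)*(-136) = -23*544 = -12512)
sqrt(L + F(W)) = sqrt(-12512 + 295) = sqrt(-12217) = I*sqrt(12217)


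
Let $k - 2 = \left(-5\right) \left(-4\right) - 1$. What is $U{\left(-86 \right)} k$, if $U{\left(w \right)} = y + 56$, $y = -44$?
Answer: $252$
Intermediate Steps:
$k = 21$ ($k = 2 - -19 = 2 + \left(20 - 1\right) = 2 + 19 = 21$)
$U{\left(w \right)} = 12$ ($U{\left(w \right)} = -44 + 56 = 12$)
$U{\left(-86 \right)} k = 12 \cdot 21 = 252$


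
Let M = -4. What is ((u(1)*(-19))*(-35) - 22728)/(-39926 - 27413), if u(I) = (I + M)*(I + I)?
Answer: 26718/67339 ≈ 0.39677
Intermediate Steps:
u(I) = 2*I*(-4 + I) (u(I) = (I - 4)*(I + I) = (-4 + I)*(2*I) = 2*I*(-4 + I))
((u(1)*(-19))*(-35) - 22728)/(-39926 - 27413) = (((2*1*(-4 + 1))*(-19))*(-35) - 22728)/(-39926 - 27413) = (((2*1*(-3))*(-19))*(-35) - 22728)/(-67339) = (-6*(-19)*(-35) - 22728)*(-1/67339) = (114*(-35) - 22728)*(-1/67339) = (-3990 - 22728)*(-1/67339) = -26718*(-1/67339) = 26718/67339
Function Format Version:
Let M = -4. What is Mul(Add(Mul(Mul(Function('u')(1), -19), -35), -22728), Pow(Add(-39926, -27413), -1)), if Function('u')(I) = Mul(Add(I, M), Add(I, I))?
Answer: Rational(26718, 67339) ≈ 0.39677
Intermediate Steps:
Function('u')(I) = Mul(2, I, Add(-4, I)) (Function('u')(I) = Mul(Add(I, -4), Add(I, I)) = Mul(Add(-4, I), Mul(2, I)) = Mul(2, I, Add(-4, I)))
Mul(Add(Mul(Mul(Function('u')(1), -19), -35), -22728), Pow(Add(-39926, -27413), -1)) = Mul(Add(Mul(Mul(Mul(2, 1, Add(-4, 1)), -19), -35), -22728), Pow(Add(-39926, -27413), -1)) = Mul(Add(Mul(Mul(Mul(2, 1, -3), -19), -35), -22728), Pow(-67339, -1)) = Mul(Add(Mul(Mul(-6, -19), -35), -22728), Rational(-1, 67339)) = Mul(Add(Mul(114, -35), -22728), Rational(-1, 67339)) = Mul(Add(-3990, -22728), Rational(-1, 67339)) = Mul(-26718, Rational(-1, 67339)) = Rational(26718, 67339)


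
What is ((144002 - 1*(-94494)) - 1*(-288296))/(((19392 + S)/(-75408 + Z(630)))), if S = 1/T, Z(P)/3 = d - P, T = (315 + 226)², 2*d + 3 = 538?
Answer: -11794229896385916/5675669953 ≈ -2.0780e+6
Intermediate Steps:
d = 535/2 (d = -3/2 + (½)*538 = -3/2 + 269 = 535/2 ≈ 267.50)
T = 292681 (T = 541² = 292681)
Z(P) = 1605/2 - 3*P (Z(P) = 3*(535/2 - P) = 1605/2 - 3*P)
S = 1/292681 ≈ 3.4167e-6
((144002 - 1*(-94494)) - 1*(-288296))/(((19392 + S)/(-75408 + Z(630)))) = ((144002 - 1*(-94494)) - 1*(-288296))/(((19392 + 1/292681)/(-75408 + (1605/2 - 3*630)))) = ((144002 + 94494) + 288296)/((5675669953/(292681*(-75408 + (1605/2 - 1890))))) = (238496 + 288296)/((5675669953/(292681*(-75408 - 2175/2)))) = 526792/((5675669953/(292681*(-152991/2)))) = 526792/(((5675669953/292681)*(-2/152991))) = 526792/(-11351339906/44777558871) = 526792*(-44777558871/11351339906) = -11794229896385916/5675669953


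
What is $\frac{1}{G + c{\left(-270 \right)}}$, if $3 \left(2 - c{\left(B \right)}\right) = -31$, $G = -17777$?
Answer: $- \frac{3}{53294} \approx -5.6292 \cdot 10^{-5}$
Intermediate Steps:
$c{\left(B \right)} = \frac{37}{3}$ ($c{\left(B \right)} = 2 - - \frac{31}{3} = 2 + \frac{31}{3} = \frac{37}{3}$)
$\frac{1}{G + c{\left(-270 \right)}} = \frac{1}{-17777 + \frac{37}{3}} = \frac{1}{- \frac{53294}{3}} = - \frac{3}{53294}$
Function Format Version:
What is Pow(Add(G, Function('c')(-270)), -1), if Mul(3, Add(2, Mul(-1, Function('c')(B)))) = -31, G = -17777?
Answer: Rational(-3, 53294) ≈ -5.6292e-5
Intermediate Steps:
Function('c')(B) = Rational(37, 3) (Function('c')(B) = Add(2, Mul(Rational(-1, 3), -31)) = Add(2, Rational(31, 3)) = Rational(37, 3))
Pow(Add(G, Function('c')(-270)), -1) = Pow(Add(-17777, Rational(37, 3)), -1) = Pow(Rational(-53294, 3), -1) = Rational(-3, 53294)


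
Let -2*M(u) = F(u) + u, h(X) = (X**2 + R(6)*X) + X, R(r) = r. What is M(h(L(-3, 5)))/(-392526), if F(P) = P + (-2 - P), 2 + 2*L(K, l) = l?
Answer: 43/3140208 ≈ 1.3693e-5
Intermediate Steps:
L(K, l) = -1 + l/2
h(X) = X**2 + 7*X (h(X) = (X**2 + 6*X) + X = X**2 + 7*X)
F(P) = -2
M(u) = 1 - u/2 (M(u) = -(-2 + u)/2 = 1 - u/2)
M(h(L(-3, 5)))/(-392526) = (1 - (-1 + (1/2)*5)*(7 + (-1 + (1/2)*5))/2)/(-392526) = (1 - (-1 + 5/2)*(7 + (-1 + 5/2))/2)*(-1/392526) = (1 - 3*(7 + 3/2)/4)*(-1/392526) = (1 - 3*17/(4*2))*(-1/392526) = (1 - 1/2*51/4)*(-1/392526) = (1 - 51/8)*(-1/392526) = -43/8*(-1/392526) = 43/3140208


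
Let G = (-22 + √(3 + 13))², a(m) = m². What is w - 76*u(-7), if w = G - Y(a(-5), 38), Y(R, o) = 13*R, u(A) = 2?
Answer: -153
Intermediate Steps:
G = 324 (G = (-22 + √16)² = (-22 + 4)² = (-18)² = 324)
w = -1 (w = 324 - 13*(-5)² = 324 - 13*25 = 324 - 1*325 = 324 - 325 = -1)
w - 76*u(-7) = -1 - 76*2 = -1 - 152 = -153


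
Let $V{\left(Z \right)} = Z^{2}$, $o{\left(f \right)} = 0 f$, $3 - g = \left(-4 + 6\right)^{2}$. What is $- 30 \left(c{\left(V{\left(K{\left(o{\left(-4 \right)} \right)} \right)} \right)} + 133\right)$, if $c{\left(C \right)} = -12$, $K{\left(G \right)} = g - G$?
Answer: $-3630$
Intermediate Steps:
$g = -1$ ($g = 3 - \left(-4 + 6\right)^{2} = 3 - 2^{2} = 3 - 4 = -1$)
$o{\left(f \right)} = 0$
$K{\left(G \right)} = -1 - G$
$- 30 \left(c{\left(V{\left(K{\left(o{\left(-4 \right)} \right)} \right)} \right)} + 133\right) = - 30 \left(-12 + 133\right) = \left(-30\right) 121 = -3630$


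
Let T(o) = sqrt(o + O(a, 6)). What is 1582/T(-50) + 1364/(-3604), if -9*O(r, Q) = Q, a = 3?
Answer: -341/901 - 791*I*sqrt(114)/38 ≈ -0.37847 - 222.25*I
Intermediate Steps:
O(r, Q) = -Q/9
T(o) = sqrt(-2/3 + o) (T(o) = sqrt(o - 1/9*6) = sqrt(o - 2/3) = sqrt(-2/3 + o))
1582/T(-50) + 1364/(-3604) = 1582/((sqrt(-6 + 9*(-50))/3)) + 1364/(-3604) = 1582/((sqrt(-6 - 450)/3)) + 1364*(-1/3604) = 1582/((sqrt(-456)/3)) - 341/901 = 1582/(((2*I*sqrt(114))/3)) - 341/901 = 1582/((2*I*sqrt(114)/3)) - 341/901 = 1582*(-I*sqrt(114)/76) - 341/901 = -791*I*sqrt(114)/38 - 341/901 = -341/901 - 791*I*sqrt(114)/38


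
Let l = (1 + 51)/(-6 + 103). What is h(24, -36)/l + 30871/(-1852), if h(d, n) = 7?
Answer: -43473/12038 ≈ -3.6113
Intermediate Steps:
l = 52/97 ≈ 0.53608
h(24, -36)/l + 30871/(-1852) = 7/(52/97) + 30871/(-1852) = 7*(97/52) + 30871*(-1/1852) = 679/52 - 30871/1852 = -43473/12038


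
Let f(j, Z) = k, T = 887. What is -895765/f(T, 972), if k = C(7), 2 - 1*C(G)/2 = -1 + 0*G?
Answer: -895765/6 ≈ -1.4929e+5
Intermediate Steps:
C(G) = 6 (C(G) = 4 - 2*(-1 + 0*G) = 4 - 2*(-1 + 0) = 4 - 2*(-1) = 4 + 2 = 6)
k = 6
f(j, Z) = 6
-895765/f(T, 972) = -895765/6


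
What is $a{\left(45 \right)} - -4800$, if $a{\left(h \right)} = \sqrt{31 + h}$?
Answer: $4800 + 2 \sqrt{19} \approx 4808.7$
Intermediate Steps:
$a{\left(45 \right)} - -4800 = \sqrt{31 + 45} - -4800 = \sqrt{76} + 4800 = 2 \sqrt{19} + 4800 = 4800 + 2 \sqrt{19}$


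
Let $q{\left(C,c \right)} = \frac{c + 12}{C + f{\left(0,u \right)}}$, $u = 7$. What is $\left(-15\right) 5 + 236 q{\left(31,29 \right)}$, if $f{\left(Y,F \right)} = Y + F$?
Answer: $\frac{3413}{19} \approx 179.63$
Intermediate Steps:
$f{\left(Y,F \right)} = F + Y$
$q{\left(C,c \right)} = \frac{12 + c}{7 + C}$ ($q{\left(C,c \right)} = \frac{c + 12}{C + \left(7 + 0\right)} = \frac{12 + c}{C + 7} = \frac{12 + c}{7 + C}$)
$\left(-15\right) 5 + 236 q{\left(31,29 \right)} = \left(-15\right) 5 + 236 \frac{12 + 29}{7 + 31} = -75 + 236 \cdot \frac{1}{38} \cdot 41 = -75 + 236 \cdot \frac{41}{38} = -75 + \frac{4838}{19} = \frac{3413}{19}$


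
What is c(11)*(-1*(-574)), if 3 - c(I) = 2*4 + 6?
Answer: -6314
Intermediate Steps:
c(I) = -11 (c(I) = 3 - (2*4 + 6) = 3 - (8 + 6) = 3 - 1*14 = 3 - 14 = -11)
c(11)*(-1*(-574)) = -(-11)*(-574) = -11*574 = -6314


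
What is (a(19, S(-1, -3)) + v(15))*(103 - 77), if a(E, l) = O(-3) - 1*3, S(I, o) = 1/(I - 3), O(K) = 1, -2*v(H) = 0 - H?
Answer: 143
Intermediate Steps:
v(H) = H/2 (v(H) = -(0 - H)/2 = -(-1)*H/2 = H/2)
S(I, o) = 1/(-3 + I)
a(E, l) = -2 (a(E, l) = 1 - 1*3 = 1 - 3 = -2)
(a(19, S(-1, -3)) + v(15))*(103 - 77) = (-2 + (1/2)*15)*(103 - 77) = (-2 + 15/2)*26 = (11/2)*26 = 143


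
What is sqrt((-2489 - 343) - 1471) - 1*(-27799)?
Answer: 27799 + I*sqrt(4303) ≈ 27799.0 + 65.597*I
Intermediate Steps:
sqrt((-2489 - 343) - 1471) - 1*(-27799) = sqrt(-2832 - 1471) + 27799 = sqrt(-4303) + 27799 = I*sqrt(4303) + 27799 = 27799 + I*sqrt(4303)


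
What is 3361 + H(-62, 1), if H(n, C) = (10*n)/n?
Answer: 3371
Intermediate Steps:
H(n, C) = 10
3361 + H(-62, 1) = 3361 + 10 = 3371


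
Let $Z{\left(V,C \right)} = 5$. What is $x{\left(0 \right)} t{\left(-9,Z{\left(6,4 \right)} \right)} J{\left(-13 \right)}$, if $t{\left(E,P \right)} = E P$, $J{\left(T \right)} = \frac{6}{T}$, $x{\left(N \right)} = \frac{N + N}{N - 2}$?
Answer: $0$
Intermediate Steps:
$x{\left(N \right)} = \frac{2 N}{-2 + N}$
$x{\left(0 \right)} t{\left(-9,Z{\left(6,4 \right)} \right)} J{\left(-13 \right)} = 2 \cdot 0 \frac{1}{-2 + 0} \left(\left(-9\right) 5\right) \frac{6}{-13} = 2 \cdot 0 \frac{1}{-2} \left(-45\right) 6 \left(- \frac{1}{13}\right) = 2 \cdot 0 \left(- \frac{1}{2}\right) \left(-45\right) \left(- \frac{6}{13}\right) = 0 \left(-45\right) \left(- \frac{6}{13}\right) = 0 \left(- \frac{6}{13}\right) = 0$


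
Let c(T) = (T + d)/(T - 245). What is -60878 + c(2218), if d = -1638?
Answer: -120111714/1973 ≈ -60878.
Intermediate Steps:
c(T) = (-1638 + T)/(-245 + T) (c(T) = (T - 1638)/(T - 245) = (-1638 + T)/(-245 + T))
-60878 + c(2218) = -60878 + (-1638 + 2218)/(-245 + 2218) = -60878 + 580/1973 = -120111714/1973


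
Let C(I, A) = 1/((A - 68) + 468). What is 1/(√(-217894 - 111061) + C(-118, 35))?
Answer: 435/62246509876 - 189225*I*√328955/62246509876 ≈ 6.9883e-9 - 0.0017435*I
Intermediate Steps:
C(I, A) = 1/(400 + A) (C(I, A) = 1/((-68 + A) + 468) = 1/(400 + A))
1/(√(-217894 - 111061) + C(-118, 35)) = 1/(√(-217894 - 111061) + 1/(400 + 35)) = 1/(√(-328955) + 1/435) = 1/(I*√328955 + 1/435) = 1/(1/435 + I*√328955)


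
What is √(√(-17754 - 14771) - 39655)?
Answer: √(-39655 + 5*I*√1301) ≈ 0.4528 + 199.14*I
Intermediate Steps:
√(√(-17754 - 14771) - 39655) = √(√(-32525) - 39655) = √(5*I*√1301 - 39655) = √(-39655 + 5*I*√1301)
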